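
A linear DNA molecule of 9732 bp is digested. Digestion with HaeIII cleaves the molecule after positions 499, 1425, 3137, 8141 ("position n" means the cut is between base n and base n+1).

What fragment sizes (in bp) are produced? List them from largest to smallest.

5004, 1712, 1591, 926, 499 bp

Linear molecule, 4 cuts → 5 fragments:
  499 − 0 = 499 bp
  1425 − 499 = 926 bp
  3137 − 1425 = 1712 bp
  8141 − 3137 = 5004 bp
  9732 − 8141 = 1591 bp
Sorted largest to smallest: 5004, 1712, 1591, 926, 499 bp.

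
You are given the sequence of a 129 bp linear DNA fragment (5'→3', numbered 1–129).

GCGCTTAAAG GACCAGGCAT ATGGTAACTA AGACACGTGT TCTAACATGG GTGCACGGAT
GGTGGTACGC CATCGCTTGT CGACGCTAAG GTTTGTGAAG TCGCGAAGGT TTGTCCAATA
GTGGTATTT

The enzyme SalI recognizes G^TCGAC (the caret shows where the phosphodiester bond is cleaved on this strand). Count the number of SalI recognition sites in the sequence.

1

GTCGAC occurs starting at position 79.
SalI cuts at 1 site.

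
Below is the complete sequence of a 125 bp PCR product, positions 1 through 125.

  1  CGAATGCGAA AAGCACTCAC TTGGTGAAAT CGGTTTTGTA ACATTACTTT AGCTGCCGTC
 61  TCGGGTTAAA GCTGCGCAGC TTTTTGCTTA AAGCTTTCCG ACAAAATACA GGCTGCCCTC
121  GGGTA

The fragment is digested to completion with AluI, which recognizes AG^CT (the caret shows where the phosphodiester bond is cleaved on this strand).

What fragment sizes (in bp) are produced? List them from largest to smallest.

52, 32, 19, 14, 8 bp

AluI sites (AGCT) start at positions 51, 70, 78, 92.
AluI cuts after base 2 of each site, so after positions 52, 71, 79, 93.
Linear molecule, 4 cuts → 5 fragments:
  1–52 → 52 bp
  53–71 → 19 bp
  72–79 → 8 bp
  80–93 → 14 bp
  94–125 → 32 bp
Sorted largest to smallest: 52, 32, 19, 14, 8 bp.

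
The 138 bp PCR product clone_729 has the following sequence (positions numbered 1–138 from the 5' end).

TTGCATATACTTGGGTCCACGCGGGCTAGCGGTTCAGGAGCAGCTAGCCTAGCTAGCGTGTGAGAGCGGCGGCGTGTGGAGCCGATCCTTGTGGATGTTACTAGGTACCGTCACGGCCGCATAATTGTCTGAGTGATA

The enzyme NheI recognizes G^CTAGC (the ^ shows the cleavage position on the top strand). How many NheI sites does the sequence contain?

GCTAGC occurs starting at positions 25, 43, 52.
NheI cuts at 3 sites.

3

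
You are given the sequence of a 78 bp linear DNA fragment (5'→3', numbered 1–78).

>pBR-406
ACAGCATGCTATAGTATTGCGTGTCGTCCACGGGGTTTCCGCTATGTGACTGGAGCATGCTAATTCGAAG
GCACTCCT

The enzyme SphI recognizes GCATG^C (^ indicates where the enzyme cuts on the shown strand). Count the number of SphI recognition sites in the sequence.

2

GCATGC occurs starting at positions 4, 55.
SphI cuts at 2 sites.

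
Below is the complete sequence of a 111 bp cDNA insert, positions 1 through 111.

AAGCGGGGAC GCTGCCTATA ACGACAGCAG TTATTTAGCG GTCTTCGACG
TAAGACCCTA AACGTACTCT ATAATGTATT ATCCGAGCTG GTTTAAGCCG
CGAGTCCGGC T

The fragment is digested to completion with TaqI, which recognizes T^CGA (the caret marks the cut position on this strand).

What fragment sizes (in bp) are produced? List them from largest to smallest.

The TaqI site (TCGA) starts at position 45.
TaqI cuts after the first base of each site, so after position 45.
Linear molecule, 1 cut → 2 fragments:
  1–45 → 45 bp
  46–111 → 66 bp
Sorted largest to smallest: 66, 45 bp.

66, 45 bp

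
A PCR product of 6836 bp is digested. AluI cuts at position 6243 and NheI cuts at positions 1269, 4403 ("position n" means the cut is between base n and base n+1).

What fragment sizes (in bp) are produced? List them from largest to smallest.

Combined cut positions (sorted): 1269, 4403, 6243.
Linear molecule, 3 cuts → 4 fragments:
  1269 − 0 = 1269 bp
  4403 − 1269 = 3134 bp
  6243 − 4403 = 1840 bp
  6836 − 6243 = 593 bp
Sorted largest to smallest: 3134, 1840, 1269, 593 bp.

3134, 1840, 1269, 593 bp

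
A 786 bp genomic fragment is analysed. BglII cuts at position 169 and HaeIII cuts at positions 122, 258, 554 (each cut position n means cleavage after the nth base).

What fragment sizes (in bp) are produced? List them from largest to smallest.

Combined cut positions (sorted): 122, 169, 258, 554.
Linear molecule, 4 cuts → 5 fragments:
  122 − 0 = 122 bp
  169 − 122 = 47 bp
  258 − 169 = 89 bp
  554 − 258 = 296 bp
  786 − 554 = 232 bp
Sorted largest to smallest: 296, 232, 122, 89, 47 bp.

296, 232, 122, 89, 47 bp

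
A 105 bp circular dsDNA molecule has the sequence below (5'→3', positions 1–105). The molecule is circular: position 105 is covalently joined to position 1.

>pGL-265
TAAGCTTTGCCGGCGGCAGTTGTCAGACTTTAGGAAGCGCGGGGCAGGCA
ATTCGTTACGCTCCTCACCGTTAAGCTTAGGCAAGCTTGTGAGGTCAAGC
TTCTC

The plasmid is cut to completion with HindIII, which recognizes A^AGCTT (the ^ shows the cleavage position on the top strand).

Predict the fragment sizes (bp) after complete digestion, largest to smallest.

HindIII sites (AAGCTT) start at positions 2, 73, 83, 97.
HindIII cuts after the first base of each site, so after positions 2, 73, 83, 97.
Circular molecule, 4 cuts → 4 fragments:
  3–73 → 71 bp
  74–83 → 10 bp
  84–97 → 14 bp
  98–105 then 1–2 → 8 + 2 = 10 bp
Sorted largest to smallest: 71, 14, 10, 10 bp.

71, 14, 10, 10 bp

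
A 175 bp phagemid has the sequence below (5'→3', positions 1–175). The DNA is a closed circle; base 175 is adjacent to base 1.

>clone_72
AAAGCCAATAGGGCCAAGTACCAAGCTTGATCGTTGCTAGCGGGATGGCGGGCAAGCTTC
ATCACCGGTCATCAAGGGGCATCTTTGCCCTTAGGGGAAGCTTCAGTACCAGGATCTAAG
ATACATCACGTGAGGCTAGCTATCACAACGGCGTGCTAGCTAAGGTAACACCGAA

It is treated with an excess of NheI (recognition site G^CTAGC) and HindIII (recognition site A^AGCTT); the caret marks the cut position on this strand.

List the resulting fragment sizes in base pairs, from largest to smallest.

44, 43, 37, 20, 18, 13 bp

NheI sites (GCTAGC) start at positions 36, 135, 155.
NheI cuts after the first base of each site, so after positions 36, 135, 155.
HindIII sites (AAGCTT) start at positions 23, 54, 98.
HindIII cuts after the first base of each site, so after positions 23, 54, 98.
Combined cut positions: 23, 36, 54, 98, 135, 155.
Circular molecule, 6 cuts → 6 fragments:
  24–36 → 13 bp
  37–54 → 18 bp
  55–98 → 44 bp
  99–135 → 37 bp
  136–155 → 20 bp
  156–175 then 1–23 → 20 + 23 = 43 bp
Sorted largest to smallest: 44, 43, 37, 20, 18, 13 bp.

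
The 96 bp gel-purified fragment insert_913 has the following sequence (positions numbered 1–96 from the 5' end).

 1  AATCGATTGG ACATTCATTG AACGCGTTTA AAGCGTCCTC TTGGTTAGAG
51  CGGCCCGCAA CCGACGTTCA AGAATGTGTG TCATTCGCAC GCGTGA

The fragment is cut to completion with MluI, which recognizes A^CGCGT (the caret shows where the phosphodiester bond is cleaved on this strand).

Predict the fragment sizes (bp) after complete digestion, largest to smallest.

MluI sites (ACGCGT) start at positions 22, 89.
MluI cuts after the first base of each site, so after positions 22, 89.
Linear molecule, 2 cuts → 3 fragments:
  1–22 → 22 bp
  23–89 → 67 bp
  90–96 → 7 bp
Sorted largest to smallest: 67, 22, 7 bp.

67, 22, 7 bp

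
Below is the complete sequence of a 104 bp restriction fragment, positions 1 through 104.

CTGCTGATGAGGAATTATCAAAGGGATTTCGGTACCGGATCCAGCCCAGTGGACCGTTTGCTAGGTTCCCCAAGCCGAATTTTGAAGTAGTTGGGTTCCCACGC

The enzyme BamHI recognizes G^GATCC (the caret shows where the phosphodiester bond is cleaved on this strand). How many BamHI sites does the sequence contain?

1

GGATCC occurs starting at position 37.
BamHI cuts at 1 site.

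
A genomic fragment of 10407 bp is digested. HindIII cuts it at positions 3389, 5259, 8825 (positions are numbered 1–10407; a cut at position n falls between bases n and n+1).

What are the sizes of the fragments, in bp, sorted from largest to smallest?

3566, 3389, 1870, 1582 bp

Linear molecule, 3 cuts → 4 fragments:
  3389 − 0 = 3389 bp
  5259 − 3389 = 1870 bp
  8825 − 5259 = 3566 bp
  10407 − 8825 = 1582 bp
Sorted largest to smallest: 3566, 3389, 1870, 1582 bp.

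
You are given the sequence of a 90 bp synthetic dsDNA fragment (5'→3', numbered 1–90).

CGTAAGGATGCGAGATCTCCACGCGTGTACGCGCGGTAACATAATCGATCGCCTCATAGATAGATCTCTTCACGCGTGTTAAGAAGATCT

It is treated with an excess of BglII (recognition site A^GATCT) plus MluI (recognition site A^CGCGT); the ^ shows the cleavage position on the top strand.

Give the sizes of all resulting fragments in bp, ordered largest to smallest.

41, 13, 13, 10, 8, 5 bp

BglII sites (AGATCT) start at positions 13, 62, 85.
BglII cuts after the first base of each site, so after positions 13, 62, 85.
MluI sites (ACGCGT) start at positions 21, 72.
MluI cuts after the first base of each site, so after positions 21, 72.
Combined cut positions: 13, 21, 62, 72, 85.
Linear molecule, 5 cuts → 6 fragments:
  1–13 → 13 bp
  14–21 → 8 bp
  22–62 → 41 bp
  63–72 → 10 bp
  73–85 → 13 bp
  86–90 → 5 bp
Sorted largest to smallest: 41, 13, 13, 10, 8, 5 bp.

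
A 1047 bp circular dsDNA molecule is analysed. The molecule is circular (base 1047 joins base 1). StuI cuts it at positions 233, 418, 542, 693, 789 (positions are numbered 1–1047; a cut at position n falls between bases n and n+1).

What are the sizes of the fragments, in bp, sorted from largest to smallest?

Circular molecule, 5 cuts → 5 fragments:
  418 − 233 = 185 bp
  542 − 418 = 124 bp
  693 − 542 = 151 bp
  789 − 693 = 96 bp
  wrap: 1047 − 789 + 233 = 491 bp
Sorted largest to smallest: 491, 185, 151, 124, 96 bp.

491, 185, 151, 124, 96 bp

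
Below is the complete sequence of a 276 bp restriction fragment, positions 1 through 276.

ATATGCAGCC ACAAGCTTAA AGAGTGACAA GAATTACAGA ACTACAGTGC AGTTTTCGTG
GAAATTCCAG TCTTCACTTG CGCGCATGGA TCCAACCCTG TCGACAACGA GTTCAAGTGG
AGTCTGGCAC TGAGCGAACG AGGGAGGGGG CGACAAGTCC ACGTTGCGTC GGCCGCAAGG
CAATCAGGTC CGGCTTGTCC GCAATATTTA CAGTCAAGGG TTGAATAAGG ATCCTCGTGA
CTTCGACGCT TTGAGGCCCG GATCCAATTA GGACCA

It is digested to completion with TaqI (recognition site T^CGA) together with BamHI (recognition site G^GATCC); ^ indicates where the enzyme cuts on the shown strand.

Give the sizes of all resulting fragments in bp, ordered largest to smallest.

128, 88, 17, 16, 14, 13 bp

TaqI sites (TCGA) start at positions 101, 243.
TaqI cuts after the first base of each site, so after positions 101, 243.
BamHI sites (GGATCC) start at positions 88, 229, 260.
BamHI cuts after the first base of each site, so after positions 88, 229, 260.
Combined cut positions: 88, 101, 229, 243, 260.
Linear molecule, 5 cuts → 6 fragments:
  1–88 → 88 bp
  89–101 → 13 bp
  102–229 → 128 bp
  230–243 → 14 bp
  244–260 → 17 bp
  261–276 → 16 bp
Sorted largest to smallest: 128, 88, 17, 16, 14, 13 bp.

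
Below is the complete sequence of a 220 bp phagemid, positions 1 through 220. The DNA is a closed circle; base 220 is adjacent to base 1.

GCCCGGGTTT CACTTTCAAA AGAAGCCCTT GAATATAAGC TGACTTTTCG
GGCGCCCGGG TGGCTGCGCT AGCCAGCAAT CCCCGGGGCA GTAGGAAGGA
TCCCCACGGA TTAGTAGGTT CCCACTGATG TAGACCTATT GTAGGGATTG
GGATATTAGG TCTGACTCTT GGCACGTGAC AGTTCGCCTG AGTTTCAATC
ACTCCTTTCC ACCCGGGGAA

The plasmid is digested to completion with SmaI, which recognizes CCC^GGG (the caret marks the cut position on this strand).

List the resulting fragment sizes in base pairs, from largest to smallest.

SmaI sites (CCCGGG) start at positions 2, 55, 82, 212.
SmaI cuts after base 3 of each site, so after positions 4, 57, 84, 214.
Circular molecule, 4 cuts → 4 fragments:
  5–57 → 53 bp
  58–84 → 27 bp
  85–214 → 130 bp
  215–220 then 1–4 → 6 + 4 = 10 bp
Sorted largest to smallest: 130, 53, 27, 10 bp.

130, 53, 27, 10 bp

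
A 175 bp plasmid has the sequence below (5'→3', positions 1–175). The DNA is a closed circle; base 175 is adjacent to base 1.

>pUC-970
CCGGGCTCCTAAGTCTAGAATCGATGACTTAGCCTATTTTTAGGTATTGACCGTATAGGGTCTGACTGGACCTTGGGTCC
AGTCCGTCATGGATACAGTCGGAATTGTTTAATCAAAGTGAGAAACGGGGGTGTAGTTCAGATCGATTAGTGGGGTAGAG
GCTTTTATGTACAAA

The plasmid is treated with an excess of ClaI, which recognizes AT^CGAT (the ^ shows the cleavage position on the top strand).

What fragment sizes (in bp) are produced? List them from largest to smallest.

122, 53 bp

ClaI sites (ATCGAT) start at positions 20, 142.
ClaI cuts after base 2 of each site, so after positions 21, 143.
Circular molecule, 2 cuts → 2 fragments:
  22–143 → 122 bp
  144–175 then 1–21 → 32 + 21 = 53 bp
Sorted largest to smallest: 122, 53 bp.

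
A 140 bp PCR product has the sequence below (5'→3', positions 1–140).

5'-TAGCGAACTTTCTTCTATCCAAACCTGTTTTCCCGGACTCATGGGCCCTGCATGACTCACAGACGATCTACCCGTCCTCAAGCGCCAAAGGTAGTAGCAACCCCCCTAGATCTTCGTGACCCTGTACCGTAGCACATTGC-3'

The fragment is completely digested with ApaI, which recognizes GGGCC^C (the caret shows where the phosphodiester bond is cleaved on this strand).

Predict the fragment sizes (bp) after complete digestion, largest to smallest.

The ApaI site (GGGCCC) starts at position 43.
ApaI cuts after base 5 of each site (before the last base), so after position 47.
Linear molecule, 1 cut → 2 fragments:
  1–47 → 47 bp
  48–140 → 93 bp
Sorted largest to smallest: 93, 47 bp.

93, 47 bp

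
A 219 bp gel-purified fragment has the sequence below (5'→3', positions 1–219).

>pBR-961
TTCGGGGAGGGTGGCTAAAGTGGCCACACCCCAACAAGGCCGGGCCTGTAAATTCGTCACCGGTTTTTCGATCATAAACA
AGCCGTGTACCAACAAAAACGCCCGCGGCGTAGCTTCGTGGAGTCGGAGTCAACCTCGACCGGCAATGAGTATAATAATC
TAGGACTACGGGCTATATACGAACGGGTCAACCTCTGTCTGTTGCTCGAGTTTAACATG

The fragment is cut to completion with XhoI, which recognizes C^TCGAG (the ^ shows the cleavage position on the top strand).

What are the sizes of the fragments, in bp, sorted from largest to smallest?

The XhoI site (CTCGAG) starts at position 205.
XhoI cuts after the first base of each site, so after position 205.
Linear molecule, 1 cut → 2 fragments:
  1–205 → 205 bp
  206–219 → 14 bp
Sorted largest to smallest: 205, 14 bp.

205, 14 bp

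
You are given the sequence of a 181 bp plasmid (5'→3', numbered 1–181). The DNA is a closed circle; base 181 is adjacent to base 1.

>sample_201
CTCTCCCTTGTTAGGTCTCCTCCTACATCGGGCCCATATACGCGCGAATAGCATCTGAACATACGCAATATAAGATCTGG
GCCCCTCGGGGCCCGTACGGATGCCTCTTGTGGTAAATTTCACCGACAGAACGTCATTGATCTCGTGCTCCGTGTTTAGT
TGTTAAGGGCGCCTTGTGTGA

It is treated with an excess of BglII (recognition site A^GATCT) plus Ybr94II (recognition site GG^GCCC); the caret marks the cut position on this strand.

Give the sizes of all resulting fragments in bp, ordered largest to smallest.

122, 42, 10, 7 bp

The BglII site (AGATCT) starts at position 73.
BglII cuts after the first base of each site, so after position 73.
Ybr94II sites (GGGCCC) start at positions 30, 79, 89.
Ybr94II cuts after base 2 of each site, so after positions 31, 80, 90.
Combined cut positions: 31, 73, 80, 90.
Circular molecule, 4 cuts → 4 fragments:
  32–73 → 42 bp
  74–80 → 7 bp
  81–90 → 10 bp
  91–181 then 1–31 → 91 + 31 = 122 bp
Sorted largest to smallest: 122, 42, 10, 7 bp.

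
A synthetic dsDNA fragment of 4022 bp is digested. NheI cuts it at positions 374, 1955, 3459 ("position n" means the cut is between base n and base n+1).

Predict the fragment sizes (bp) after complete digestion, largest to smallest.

1581, 1504, 563, 374 bp

Linear molecule, 3 cuts → 4 fragments:
  374 − 0 = 374 bp
  1955 − 374 = 1581 bp
  3459 − 1955 = 1504 bp
  4022 − 3459 = 563 bp
Sorted largest to smallest: 1581, 1504, 563, 374 bp.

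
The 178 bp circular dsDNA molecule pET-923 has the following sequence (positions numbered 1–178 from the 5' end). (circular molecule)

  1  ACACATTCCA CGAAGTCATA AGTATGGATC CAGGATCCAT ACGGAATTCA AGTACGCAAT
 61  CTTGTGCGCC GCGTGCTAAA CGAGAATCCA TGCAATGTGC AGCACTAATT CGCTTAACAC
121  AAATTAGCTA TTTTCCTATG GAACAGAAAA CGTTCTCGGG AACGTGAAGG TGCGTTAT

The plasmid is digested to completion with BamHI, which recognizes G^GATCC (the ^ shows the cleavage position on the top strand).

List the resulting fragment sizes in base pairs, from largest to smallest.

BamHI sites (GGATCC) start at positions 26, 33.
BamHI cuts after the first base of each site, so after positions 26, 33.
Circular molecule, 2 cuts → 2 fragments:
  27–33 → 7 bp
  34–178 then 1–26 → 145 + 26 = 171 bp
Sorted largest to smallest: 171, 7 bp.

171, 7 bp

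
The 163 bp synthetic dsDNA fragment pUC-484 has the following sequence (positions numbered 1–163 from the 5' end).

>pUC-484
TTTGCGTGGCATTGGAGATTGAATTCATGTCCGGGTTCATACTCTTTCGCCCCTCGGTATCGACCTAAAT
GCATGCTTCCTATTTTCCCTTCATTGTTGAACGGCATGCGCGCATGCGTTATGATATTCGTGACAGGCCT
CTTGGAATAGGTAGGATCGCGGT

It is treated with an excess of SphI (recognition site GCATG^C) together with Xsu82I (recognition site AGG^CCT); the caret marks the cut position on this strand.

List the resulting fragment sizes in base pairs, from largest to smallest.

SphI sites (GCATGC) start at positions 71, 104, 112.
SphI cuts after base 5 of each site (before the last base), so after positions 75, 108, 116.
The Xsu82I site (AGGCCT) starts at position 135.
Xsu82I cuts after base 3 of each site, so after position 137.
Combined cut positions: 75, 108, 116, 137.
Linear molecule, 4 cuts → 5 fragments:
  1–75 → 75 bp
  76–108 → 33 bp
  109–116 → 8 bp
  117–137 → 21 bp
  138–163 → 26 bp
Sorted largest to smallest: 75, 33, 26, 21, 8 bp.

75, 33, 26, 21, 8 bp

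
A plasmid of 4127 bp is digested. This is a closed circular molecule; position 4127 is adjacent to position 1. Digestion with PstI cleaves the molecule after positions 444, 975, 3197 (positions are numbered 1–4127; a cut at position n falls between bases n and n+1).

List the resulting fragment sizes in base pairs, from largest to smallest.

2222, 1374, 531 bp

Circular molecule, 3 cuts → 3 fragments:
  975 − 444 = 531 bp
  3197 − 975 = 2222 bp
  wrap: 4127 − 3197 + 444 = 1374 bp
Sorted largest to smallest: 2222, 1374, 531 bp.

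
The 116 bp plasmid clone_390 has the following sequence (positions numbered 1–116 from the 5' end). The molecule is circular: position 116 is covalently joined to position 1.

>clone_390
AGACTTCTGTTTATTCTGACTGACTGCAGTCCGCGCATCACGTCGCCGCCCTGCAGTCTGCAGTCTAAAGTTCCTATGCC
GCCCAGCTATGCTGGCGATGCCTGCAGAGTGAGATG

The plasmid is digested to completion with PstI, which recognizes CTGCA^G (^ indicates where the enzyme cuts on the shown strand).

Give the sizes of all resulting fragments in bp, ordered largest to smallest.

44, 38, 27, 7 bp

PstI sites (CTGCAG) start at positions 24, 51, 58, 102.
PstI cuts after base 5 of each site (before the last base), so after positions 28, 55, 62, 106.
Circular molecule, 4 cuts → 4 fragments:
  29–55 → 27 bp
  56–62 → 7 bp
  63–106 → 44 bp
  107–116 then 1–28 → 10 + 28 = 38 bp
Sorted largest to smallest: 44, 38, 27, 7 bp.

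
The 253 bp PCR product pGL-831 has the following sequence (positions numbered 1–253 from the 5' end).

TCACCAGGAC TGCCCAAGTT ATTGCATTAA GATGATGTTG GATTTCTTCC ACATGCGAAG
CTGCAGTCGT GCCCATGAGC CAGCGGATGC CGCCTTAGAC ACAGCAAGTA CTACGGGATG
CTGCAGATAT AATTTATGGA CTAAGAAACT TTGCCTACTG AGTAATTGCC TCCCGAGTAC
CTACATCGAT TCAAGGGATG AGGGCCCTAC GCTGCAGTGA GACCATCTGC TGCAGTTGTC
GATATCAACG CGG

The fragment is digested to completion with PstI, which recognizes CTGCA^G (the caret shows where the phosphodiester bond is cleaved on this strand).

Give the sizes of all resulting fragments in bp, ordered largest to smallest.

91, 65, 60, 19, 18 bp

PstI sites (CTGCAG) start at positions 61, 121, 212, 230.
PstI cuts after base 5 of each site (before the last base), so after positions 65, 125, 216, 234.
Linear molecule, 4 cuts → 5 fragments:
  1–65 → 65 bp
  66–125 → 60 bp
  126–216 → 91 bp
  217–234 → 18 bp
  235–253 → 19 bp
Sorted largest to smallest: 91, 65, 60, 19, 18 bp.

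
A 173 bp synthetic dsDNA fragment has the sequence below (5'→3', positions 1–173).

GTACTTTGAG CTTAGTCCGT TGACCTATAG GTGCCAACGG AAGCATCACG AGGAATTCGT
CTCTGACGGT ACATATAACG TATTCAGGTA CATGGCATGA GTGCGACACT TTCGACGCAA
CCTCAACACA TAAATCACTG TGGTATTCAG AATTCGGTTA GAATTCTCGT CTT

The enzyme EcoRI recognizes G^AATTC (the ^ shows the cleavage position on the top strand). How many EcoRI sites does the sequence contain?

GAATTC occurs starting at positions 53, 150, 161.
EcoRI cuts at 3 sites.

3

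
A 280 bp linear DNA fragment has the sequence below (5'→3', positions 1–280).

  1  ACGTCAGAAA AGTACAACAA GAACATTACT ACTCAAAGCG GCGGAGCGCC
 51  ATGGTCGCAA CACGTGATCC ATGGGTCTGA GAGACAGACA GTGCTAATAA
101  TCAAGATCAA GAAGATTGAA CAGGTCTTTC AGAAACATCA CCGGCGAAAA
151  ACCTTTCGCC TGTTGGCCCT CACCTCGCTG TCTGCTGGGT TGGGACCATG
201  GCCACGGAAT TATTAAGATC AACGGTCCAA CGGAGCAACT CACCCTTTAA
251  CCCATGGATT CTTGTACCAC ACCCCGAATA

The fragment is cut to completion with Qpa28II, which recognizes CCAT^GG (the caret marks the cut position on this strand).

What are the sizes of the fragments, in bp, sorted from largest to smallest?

127, 56, 52, 25, 20 bp

Qpa28II sites (CCATGG) start at positions 49, 69, 196, 252.
Qpa28II cuts after base 4 of each site, so after positions 52, 72, 199, 255.
Linear molecule, 4 cuts → 5 fragments:
  1–52 → 52 bp
  53–72 → 20 bp
  73–199 → 127 bp
  200–255 → 56 bp
  256–280 → 25 bp
Sorted largest to smallest: 127, 56, 52, 25, 20 bp.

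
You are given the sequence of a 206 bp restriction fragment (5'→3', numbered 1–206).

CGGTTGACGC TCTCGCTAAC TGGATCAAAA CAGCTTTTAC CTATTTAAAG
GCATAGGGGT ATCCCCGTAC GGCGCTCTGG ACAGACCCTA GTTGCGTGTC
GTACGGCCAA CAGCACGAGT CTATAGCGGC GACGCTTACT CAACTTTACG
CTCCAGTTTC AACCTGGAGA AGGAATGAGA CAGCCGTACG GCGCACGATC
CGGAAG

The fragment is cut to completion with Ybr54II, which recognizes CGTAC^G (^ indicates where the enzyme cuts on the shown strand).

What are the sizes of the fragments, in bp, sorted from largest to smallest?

Ybr54II sites (CGTACG) start at positions 66, 100, 185.
Ybr54II cuts after base 5 of each site (before the last base), so after positions 70, 104, 189.
Linear molecule, 3 cuts → 4 fragments:
  1–70 → 70 bp
  71–104 → 34 bp
  105–189 → 85 bp
  190–206 → 17 bp
Sorted largest to smallest: 85, 70, 34, 17 bp.

85, 70, 34, 17 bp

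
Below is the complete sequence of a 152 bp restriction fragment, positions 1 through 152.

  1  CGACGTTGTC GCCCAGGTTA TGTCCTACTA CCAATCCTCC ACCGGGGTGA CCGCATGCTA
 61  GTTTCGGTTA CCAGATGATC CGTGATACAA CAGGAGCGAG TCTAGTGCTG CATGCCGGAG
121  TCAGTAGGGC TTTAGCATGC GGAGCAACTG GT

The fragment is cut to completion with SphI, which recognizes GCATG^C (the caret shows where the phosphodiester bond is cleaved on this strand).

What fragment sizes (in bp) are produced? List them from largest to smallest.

57, 57, 25, 13 bp

SphI sites (GCATGC) start at positions 53, 110, 135.
SphI cuts after base 5 of each site (before the last base), so after positions 57, 114, 139.
Linear molecule, 3 cuts → 4 fragments:
  1–57 → 57 bp
  58–114 → 57 bp
  115–139 → 25 bp
  140–152 → 13 bp
Sorted largest to smallest: 57, 57, 25, 13 bp.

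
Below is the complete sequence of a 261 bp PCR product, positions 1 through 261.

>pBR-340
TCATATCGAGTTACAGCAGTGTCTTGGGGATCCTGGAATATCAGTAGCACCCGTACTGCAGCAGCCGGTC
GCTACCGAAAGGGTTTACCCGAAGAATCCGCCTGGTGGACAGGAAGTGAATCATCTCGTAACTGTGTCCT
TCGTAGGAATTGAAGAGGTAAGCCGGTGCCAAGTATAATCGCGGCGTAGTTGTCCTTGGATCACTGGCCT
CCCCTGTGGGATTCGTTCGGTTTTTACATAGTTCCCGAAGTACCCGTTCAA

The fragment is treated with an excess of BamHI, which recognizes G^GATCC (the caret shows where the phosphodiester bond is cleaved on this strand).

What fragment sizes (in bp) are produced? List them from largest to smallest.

The BamHI site (GGATCC) starts at position 28.
BamHI cuts after the first base of each site, so after position 28.
Linear molecule, 1 cut → 2 fragments:
  1–28 → 28 bp
  29–261 → 233 bp
Sorted largest to smallest: 233, 28 bp.

233, 28 bp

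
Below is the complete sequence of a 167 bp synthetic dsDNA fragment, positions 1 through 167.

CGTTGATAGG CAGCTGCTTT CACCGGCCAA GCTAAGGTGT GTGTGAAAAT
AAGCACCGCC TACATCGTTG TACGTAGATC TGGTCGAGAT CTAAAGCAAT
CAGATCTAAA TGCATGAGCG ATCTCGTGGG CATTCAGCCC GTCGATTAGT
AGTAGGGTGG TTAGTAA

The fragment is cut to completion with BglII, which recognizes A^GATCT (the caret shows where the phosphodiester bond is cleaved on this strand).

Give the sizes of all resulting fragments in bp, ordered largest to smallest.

76, 65, 15, 11 bp

BglII sites (AGATCT) start at positions 76, 87, 102.
BglII cuts after the first base of each site, so after positions 76, 87, 102.
Linear molecule, 3 cuts → 4 fragments:
  1–76 → 76 bp
  77–87 → 11 bp
  88–102 → 15 bp
  103–167 → 65 bp
Sorted largest to smallest: 76, 65, 15, 11 bp.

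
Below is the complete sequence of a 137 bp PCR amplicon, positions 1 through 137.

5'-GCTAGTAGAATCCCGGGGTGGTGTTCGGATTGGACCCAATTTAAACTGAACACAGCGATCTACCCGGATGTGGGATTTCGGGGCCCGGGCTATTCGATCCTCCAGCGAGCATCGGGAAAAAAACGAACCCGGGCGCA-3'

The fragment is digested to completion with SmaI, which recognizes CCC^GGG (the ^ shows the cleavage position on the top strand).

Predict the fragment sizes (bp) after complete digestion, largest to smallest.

72, 44, 14, 7 bp

SmaI sites (CCCGGG) start at positions 12, 84, 128.
SmaI cuts after base 3 of each site, so after positions 14, 86, 130.
Linear molecule, 3 cuts → 4 fragments:
  1–14 → 14 bp
  15–86 → 72 bp
  87–130 → 44 bp
  131–137 → 7 bp
Sorted largest to smallest: 72, 44, 14, 7 bp.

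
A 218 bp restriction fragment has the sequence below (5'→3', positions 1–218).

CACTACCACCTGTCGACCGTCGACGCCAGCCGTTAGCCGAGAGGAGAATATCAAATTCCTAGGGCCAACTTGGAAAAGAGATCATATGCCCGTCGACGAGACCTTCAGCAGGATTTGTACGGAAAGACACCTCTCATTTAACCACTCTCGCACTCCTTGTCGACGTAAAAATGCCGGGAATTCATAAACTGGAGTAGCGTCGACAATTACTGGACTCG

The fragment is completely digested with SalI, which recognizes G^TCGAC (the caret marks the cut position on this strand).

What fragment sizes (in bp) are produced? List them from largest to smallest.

73, 67, 40, 19, 12, 7 bp

SalI sites (GTCGAC) start at positions 12, 19, 92, 159, 199.
SalI cuts after the first base of each site, so after positions 12, 19, 92, 159, 199.
Linear molecule, 5 cuts → 6 fragments:
  1–12 → 12 bp
  13–19 → 7 bp
  20–92 → 73 bp
  93–159 → 67 bp
  160–199 → 40 bp
  200–218 → 19 bp
Sorted largest to smallest: 73, 67, 40, 19, 12, 7 bp.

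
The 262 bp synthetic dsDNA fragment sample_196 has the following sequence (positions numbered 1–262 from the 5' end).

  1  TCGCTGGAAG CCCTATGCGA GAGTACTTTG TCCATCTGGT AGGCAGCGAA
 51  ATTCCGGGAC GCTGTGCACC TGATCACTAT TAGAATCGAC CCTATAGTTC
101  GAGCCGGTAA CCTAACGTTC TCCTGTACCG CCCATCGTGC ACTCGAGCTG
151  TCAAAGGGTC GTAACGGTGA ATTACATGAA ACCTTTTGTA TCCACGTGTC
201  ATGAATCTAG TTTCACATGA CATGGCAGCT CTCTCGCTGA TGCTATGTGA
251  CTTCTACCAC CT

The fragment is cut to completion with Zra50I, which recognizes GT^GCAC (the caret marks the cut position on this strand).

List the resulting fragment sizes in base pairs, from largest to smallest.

124, 73, 65 bp

Zra50I sites (GTGCAC) start at positions 64, 137.
Zra50I cuts after base 2 of each site, so after positions 65, 138.
Linear molecule, 2 cuts → 3 fragments:
  1–65 → 65 bp
  66–138 → 73 bp
  139–262 → 124 bp
Sorted largest to smallest: 124, 73, 65 bp.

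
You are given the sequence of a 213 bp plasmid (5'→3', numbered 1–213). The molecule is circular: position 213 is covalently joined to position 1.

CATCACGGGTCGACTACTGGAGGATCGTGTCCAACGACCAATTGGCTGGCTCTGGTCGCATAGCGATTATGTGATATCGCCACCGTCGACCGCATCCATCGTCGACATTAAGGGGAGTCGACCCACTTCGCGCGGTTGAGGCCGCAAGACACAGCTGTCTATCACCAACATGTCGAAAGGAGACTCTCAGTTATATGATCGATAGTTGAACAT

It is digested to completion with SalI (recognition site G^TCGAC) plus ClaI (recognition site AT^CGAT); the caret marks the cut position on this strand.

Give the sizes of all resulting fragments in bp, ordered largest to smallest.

82, 76, 23, 16, 16 bp

SalI sites (GTCGAC) start at positions 9, 85, 101, 117.
SalI cuts after the first base of each site, so after positions 9, 85, 101, 117.
The ClaI site (ATCGAT) starts at position 198.
ClaI cuts after base 2 of each site, so after position 199.
Combined cut positions: 9, 85, 101, 117, 199.
Circular molecule, 5 cuts → 5 fragments:
  10–85 → 76 bp
  86–101 → 16 bp
  102–117 → 16 bp
  118–199 → 82 bp
  200–213 then 1–9 → 14 + 9 = 23 bp
Sorted largest to smallest: 82, 76, 23, 16, 16 bp.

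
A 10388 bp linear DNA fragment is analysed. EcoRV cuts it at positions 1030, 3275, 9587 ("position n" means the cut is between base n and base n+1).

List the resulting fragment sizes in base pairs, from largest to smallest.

Linear molecule, 3 cuts → 4 fragments:
  1030 − 0 = 1030 bp
  3275 − 1030 = 2245 bp
  9587 − 3275 = 6312 bp
  10388 − 9587 = 801 bp
Sorted largest to smallest: 6312, 2245, 1030, 801 bp.

6312, 2245, 1030, 801 bp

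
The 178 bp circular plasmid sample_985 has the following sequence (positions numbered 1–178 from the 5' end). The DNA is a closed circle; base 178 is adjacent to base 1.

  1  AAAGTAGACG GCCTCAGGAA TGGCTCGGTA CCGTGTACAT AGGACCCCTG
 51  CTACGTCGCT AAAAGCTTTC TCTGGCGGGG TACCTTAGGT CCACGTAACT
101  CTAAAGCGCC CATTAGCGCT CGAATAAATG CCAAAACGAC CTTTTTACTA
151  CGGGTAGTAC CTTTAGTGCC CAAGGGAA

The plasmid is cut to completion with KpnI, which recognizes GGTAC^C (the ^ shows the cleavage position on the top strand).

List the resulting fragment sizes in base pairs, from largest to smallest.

KpnI sites (GGTACC) start at positions 27, 79.
KpnI cuts after base 5 of each site (before the last base), so after positions 31, 83.
Circular molecule, 2 cuts → 2 fragments:
  32–83 → 52 bp
  84–178 then 1–31 → 95 + 31 = 126 bp
Sorted largest to smallest: 126, 52 bp.

126, 52 bp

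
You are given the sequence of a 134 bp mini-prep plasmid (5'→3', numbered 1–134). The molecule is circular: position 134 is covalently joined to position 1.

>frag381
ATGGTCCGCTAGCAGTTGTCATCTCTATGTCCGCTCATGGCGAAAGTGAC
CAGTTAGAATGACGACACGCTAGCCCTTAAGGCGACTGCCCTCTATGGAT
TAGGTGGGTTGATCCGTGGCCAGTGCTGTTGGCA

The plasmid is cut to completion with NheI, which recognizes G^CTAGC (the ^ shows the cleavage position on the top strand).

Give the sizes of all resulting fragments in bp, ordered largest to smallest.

NheI sites (GCTAGC) start at positions 8, 69.
NheI cuts after the first base of each site, so after positions 8, 69.
Circular molecule, 2 cuts → 2 fragments:
  9–69 → 61 bp
  70–134 then 1–8 → 65 + 8 = 73 bp
Sorted largest to smallest: 73, 61 bp.

73, 61 bp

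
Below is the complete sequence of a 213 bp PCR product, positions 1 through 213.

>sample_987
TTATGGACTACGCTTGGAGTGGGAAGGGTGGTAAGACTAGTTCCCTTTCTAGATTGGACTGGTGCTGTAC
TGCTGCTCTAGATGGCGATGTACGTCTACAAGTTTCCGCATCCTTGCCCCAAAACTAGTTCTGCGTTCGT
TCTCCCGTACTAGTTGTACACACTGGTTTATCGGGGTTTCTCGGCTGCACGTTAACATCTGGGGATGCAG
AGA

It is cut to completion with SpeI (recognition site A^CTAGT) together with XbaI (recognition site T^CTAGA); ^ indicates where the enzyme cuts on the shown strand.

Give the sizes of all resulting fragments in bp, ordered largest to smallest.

64, 47, 36, 29, 25, 12 bp

SpeI sites (ACTAGT) start at positions 36, 124, 149.
SpeI cuts after the first base of each site, so after positions 36, 124, 149.
XbaI sites (TCTAGA) start at positions 48, 77.
XbaI cuts after the first base of each site, so after positions 48, 77.
Combined cut positions: 36, 48, 77, 124, 149.
Linear molecule, 5 cuts → 6 fragments:
  1–36 → 36 bp
  37–48 → 12 bp
  49–77 → 29 bp
  78–124 → 47 bp
  125–149 → 25 bp
  150–213 → 64 bp
Sorted largest to smallest: 64, 47, 36, 29, 25, 12 bp.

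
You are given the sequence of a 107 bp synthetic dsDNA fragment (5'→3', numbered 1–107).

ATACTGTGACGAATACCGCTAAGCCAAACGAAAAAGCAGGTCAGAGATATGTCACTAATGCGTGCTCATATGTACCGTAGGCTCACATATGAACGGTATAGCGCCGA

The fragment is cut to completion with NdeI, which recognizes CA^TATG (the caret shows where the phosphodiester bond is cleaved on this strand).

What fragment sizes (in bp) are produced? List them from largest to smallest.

68, 20, 19 bp

NdeI sites (CATATG) start at positions 67, 86.
NdeI cuts after base 2 of each site, so after positions 68, 87.
Linear molecule, 2 cuts → 3 fragments:
  1–68 → 68 bp
  69–87 → 19 bp
  88–107 → 20 bp
Sorted largest to smallest: 68, 20, 19 bp.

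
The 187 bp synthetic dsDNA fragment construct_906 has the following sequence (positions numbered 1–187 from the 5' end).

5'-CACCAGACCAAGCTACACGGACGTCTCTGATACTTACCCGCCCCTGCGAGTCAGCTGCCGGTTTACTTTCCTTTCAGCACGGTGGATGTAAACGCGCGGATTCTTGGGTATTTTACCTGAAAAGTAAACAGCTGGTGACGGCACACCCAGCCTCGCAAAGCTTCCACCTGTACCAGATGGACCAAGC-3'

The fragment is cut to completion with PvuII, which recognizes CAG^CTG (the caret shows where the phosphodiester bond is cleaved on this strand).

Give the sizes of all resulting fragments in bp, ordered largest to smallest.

77, 56, 54 bp

PvuII sites (CAGCTG) start at positions 52, 129.
PvuII cuts after base 3 of each site, so after positions 54, 131.
Linear molecule, 2 cuts → 3 fragments:
  1–54 → 54 bp
  55–131 → 77 bp
  132–187 → 56 bp
Sorted largest to smallest: 77, 56, 54 bp.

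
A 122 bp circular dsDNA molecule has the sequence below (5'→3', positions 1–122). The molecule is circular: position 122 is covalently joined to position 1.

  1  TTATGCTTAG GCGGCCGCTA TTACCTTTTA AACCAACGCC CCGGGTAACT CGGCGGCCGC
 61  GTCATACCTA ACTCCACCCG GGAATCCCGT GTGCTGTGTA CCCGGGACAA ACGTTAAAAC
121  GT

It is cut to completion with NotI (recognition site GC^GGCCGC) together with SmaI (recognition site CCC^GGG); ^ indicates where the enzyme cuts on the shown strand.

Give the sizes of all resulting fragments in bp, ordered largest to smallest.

NotI sites (GCGGCCGC) start at positions 11, 53.
NotI cuts after base 2 of each site, so after positions 12, 54.
SmaI sites (CCCGGG) start at positions 40, 77, 101.
SmaI cuts after base 3 of each site, so after positions 42, 79, 103.
Combined cut positions: 12, 42, 54, 79, 103.
Circular molecule, 5 cuts → 5 fragments:
  13–42 → 30 bp
  43–54 → 12 bp
  55–79 → 25 bp
  80–103 → 24 bp
  104–122 then 1–12 → 19 + 12 = 31 bp
Sorted largest to smallest: 31, 30, 25, 24, 12 bp.

31, 30, 25, 24, 12 bp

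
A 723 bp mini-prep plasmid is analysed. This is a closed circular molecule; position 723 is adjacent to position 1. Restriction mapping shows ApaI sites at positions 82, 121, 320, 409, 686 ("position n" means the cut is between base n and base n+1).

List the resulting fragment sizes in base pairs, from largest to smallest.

277, 199, 119, 89, 39 bp

Circular molecule, 5 cuts → 5 fragments:
  121 − 82 = 39 bp
  320 − 121 = 199 bp
  409 − 320 = 89 bp
  686 − 409 = 277 bp
  wrap: 723 − 686 + 82 = 119 bp
Sorted largest to smallest: 277, 199, 119, 89, 39 bp.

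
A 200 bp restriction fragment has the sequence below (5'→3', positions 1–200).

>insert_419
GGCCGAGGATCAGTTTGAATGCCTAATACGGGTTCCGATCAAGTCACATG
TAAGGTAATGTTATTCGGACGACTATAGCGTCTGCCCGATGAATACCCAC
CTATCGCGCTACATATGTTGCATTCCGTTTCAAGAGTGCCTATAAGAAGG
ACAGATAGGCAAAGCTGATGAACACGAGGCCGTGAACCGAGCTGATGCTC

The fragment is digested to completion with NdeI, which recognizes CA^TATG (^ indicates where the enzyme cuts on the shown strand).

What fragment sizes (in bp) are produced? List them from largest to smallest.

The NdeI site (CATATG) starts at position 112.
NdeI cuts after base 2 of each site, so after position 113.
Linear molecule, 1 cut → 2 fragments:
  1–113 → 113 bp
  114–200 → 87 bp
Sorted largest to smallest: 113, 87 bp.

113, 87 bp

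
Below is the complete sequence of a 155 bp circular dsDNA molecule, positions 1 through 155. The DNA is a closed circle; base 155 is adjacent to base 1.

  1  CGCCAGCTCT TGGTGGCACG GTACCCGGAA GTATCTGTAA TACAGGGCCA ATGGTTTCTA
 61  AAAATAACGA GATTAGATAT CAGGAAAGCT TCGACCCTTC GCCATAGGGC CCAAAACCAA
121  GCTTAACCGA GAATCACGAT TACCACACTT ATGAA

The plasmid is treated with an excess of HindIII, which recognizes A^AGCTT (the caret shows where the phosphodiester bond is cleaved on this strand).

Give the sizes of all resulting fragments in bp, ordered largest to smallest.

HindIII sites (AAGCTT) start at positions 86, 119.
HindIII cuts after the first base of each site, so after positions 86, 119.
Circular molecule, 2 cuts → 2 fragments:
  87–119 → 33 bp
  120–155 then 1–86 → 36 + 86 = 122 bp
Sorted largest to smallest: 122, 33 bp.

122, 33 bp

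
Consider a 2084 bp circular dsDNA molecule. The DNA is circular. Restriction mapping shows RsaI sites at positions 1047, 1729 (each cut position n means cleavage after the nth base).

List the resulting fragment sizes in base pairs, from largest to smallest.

Circular molecule, 2 cuts → 2 fragments:
  1729 − 1047 = 682 bp
  wrap: 2084 − 1729 + 1047 = 1402 bp
Sorted largest to smallest: 1402, 682 bp.

1402, 682 bp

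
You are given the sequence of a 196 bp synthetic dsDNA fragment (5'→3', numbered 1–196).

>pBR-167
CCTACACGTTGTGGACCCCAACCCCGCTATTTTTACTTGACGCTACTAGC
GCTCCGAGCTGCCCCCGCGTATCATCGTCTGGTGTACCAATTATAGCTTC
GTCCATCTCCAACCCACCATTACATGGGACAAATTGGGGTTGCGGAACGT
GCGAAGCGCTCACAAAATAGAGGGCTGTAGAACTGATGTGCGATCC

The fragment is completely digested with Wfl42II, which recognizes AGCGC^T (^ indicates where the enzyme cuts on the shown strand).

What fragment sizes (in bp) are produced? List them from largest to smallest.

Wfl42II sites (AGCGCT) start at positions 48, 155.
Wfl42II cuts after base 5 of each site (before the last base), so after positions 52, 159.
Linear molecule, 2 cuts → 3 fragments:
  1–52 → 52 bp
  53–159 → 107 bp
  160–196 → 37 bp
Sorted largest to smallest: 107, 52, 37 bp.

107, 52, 37 bp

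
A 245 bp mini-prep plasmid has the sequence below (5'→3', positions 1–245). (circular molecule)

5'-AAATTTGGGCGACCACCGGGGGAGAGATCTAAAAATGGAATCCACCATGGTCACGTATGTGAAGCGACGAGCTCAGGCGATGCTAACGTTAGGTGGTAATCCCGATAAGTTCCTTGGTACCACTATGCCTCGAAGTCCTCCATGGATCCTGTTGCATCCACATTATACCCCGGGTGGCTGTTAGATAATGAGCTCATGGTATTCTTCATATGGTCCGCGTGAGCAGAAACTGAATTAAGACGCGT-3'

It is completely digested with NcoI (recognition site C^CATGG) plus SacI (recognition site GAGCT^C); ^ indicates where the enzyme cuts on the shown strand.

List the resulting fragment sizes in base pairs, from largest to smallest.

96, 67, 54, 28 bp

NcoI sites (CCATGG) start at positions 45, 140.
NcoI cuts after the first base of each site, so after positions 45, 140.
SacI sites (GAGCTC) start at positions 69, 190.
SacI cuts after base 5 of each site (before the last base), so after positions 73, 194.
Combined cut positions: 45, 73, 140, 194.
Circular molecule, 4 cuts → 4 fragments:
  46–73 → 28 bp
  74–140 → 67 bp
  141–194 → 54 bp
  195–245 then 1–45 → 51 + 45 = 96 bp
Sorted largest to smallest: 96, 67, 54, 28 bp.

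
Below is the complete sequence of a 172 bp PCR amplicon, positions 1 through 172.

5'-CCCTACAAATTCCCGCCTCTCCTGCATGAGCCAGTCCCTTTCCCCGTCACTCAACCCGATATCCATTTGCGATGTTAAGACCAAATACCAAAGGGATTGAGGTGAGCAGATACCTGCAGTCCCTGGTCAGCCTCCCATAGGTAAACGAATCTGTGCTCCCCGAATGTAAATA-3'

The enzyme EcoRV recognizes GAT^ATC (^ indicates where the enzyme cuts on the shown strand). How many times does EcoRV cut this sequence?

GATATC occurs starting at position 58.
EcoRV cuts at 1 site.

1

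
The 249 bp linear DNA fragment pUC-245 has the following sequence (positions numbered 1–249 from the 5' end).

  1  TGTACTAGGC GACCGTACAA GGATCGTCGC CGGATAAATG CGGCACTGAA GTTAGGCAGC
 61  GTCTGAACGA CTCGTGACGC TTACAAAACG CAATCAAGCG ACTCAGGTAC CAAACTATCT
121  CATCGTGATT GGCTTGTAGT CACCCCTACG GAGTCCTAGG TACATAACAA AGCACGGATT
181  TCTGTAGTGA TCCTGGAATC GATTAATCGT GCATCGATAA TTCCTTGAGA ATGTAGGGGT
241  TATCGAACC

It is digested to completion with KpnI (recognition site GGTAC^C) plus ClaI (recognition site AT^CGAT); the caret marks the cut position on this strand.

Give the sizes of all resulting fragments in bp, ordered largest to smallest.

110, 89, 35, 15 bp

The KpnI site (GGTACC) starts at position 106.
KpnI cuts after base 5 of each site (before the last base), so after position 110.
ClaI sites (ATCGAT) start at positions 198, 213.
ClaI cuts after base 2 of each site, so after positions 199, 214.
Combined cut positions: 110, 199, 214.
Linear molecule, 3 cuts → 4 fragments:
  1–110 → 110 bp
  111–199 → 89 bp
  200–214 → 15 bp
  215–249 → 35 bp
Sorted largest to smallest: 110, 89, 35, 15 bp.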